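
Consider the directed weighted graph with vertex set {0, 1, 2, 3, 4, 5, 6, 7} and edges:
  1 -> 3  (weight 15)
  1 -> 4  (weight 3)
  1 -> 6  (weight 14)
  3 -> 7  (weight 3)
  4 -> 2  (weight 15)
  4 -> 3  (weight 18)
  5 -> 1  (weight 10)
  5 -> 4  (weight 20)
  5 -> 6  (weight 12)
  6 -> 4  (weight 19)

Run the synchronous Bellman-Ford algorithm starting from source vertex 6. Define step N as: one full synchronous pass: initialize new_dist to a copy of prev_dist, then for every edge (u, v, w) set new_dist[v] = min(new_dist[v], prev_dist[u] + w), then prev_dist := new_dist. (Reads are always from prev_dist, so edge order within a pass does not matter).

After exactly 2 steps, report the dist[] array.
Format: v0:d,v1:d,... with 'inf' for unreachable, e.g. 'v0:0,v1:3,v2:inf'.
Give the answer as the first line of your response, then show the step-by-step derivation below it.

v0:inf,v1:inf,v2:34,v3:37,v4:19,v5:inf,v6:0,v7:inf

step 1: dist = v0:inf,v1:inf,v2:inf,v3:inf,v4:19,v5:inf,v6:0,v7:inf
step 2: dist = v0:inf,v1:inf,v2:34,v3:37,v4:19,v5:inf,v6:0,v7:inf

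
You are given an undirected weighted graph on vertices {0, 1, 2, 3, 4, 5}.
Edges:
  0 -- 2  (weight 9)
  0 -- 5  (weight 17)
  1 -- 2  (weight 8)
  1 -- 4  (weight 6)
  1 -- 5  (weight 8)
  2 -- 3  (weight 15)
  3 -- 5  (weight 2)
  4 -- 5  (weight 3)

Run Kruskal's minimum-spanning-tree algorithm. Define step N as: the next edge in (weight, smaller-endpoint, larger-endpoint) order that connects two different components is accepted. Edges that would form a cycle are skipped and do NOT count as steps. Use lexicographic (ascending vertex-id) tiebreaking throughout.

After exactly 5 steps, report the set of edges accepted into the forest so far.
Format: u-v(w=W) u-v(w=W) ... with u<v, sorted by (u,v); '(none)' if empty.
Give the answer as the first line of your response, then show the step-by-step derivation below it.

0-2(w=9) 1-2(w=8) 1-4(w=6) 3-5(w=2) 4-5(w=3)

step 1: add edge 3-5 (w=2); MST = {3-5(w=2)}
step 2: add edge 4-5 (w=3); MST = {3-5(w=2) 4-5(w=3)}
step 3: add edge 1-4 (w=6); MST = {1-4(w=6) 3-5(w=2) 4-5(w=3)}
step 4: add edge 1-2 (w=8); MST = {1-2(w=8) 1-4(w=6) 3-5(w=2) 4-5(w=3)}
step 5: add edge 0-2 (w=9); MST = {0-2(w=9) 1-2(w=8) 1-4(w=6) 3-5(w=2) 4-5(w=3)}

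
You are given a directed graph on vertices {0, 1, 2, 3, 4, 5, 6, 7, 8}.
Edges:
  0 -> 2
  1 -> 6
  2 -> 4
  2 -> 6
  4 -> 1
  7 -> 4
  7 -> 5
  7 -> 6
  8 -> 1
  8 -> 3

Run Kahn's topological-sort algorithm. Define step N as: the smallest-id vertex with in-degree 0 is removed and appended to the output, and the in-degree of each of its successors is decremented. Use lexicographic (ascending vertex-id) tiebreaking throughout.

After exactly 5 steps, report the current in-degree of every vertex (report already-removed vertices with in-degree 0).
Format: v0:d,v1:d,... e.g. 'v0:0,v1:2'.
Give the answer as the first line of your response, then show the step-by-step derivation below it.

v0:0,v1:1,v2:0,v3:1,v4:0,v5:0,v6:1,v7:0,v8:0

step 1: output 0; order=[0]; indeg=(0,2,0,1,2,1,3,0,0)
step 2: output 2; order=[0,2]; indeg=(0,2,0,1,1,1,2,0,0)
step 3: output 7; order=[0,2,7]; indeg=(0,2,0,1,0,0,1,0,0)
step 4: output 4; order=[0,2,7,4]; indeg=(0,1,0,1,0,0,1,0,0)
step 5: output 5; order=[0,2,7,4,5]; indeg=(0,1,0,1,0,0,1,0,0)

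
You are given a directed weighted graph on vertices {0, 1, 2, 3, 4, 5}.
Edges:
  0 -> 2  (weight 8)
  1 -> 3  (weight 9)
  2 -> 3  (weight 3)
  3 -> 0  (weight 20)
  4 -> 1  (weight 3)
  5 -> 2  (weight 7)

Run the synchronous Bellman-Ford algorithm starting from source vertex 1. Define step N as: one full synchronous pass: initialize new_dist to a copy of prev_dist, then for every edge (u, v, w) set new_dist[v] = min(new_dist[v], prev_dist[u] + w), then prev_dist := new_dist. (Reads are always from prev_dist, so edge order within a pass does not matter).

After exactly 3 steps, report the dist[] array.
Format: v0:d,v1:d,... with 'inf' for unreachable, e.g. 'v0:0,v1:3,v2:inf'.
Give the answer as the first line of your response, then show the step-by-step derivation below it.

v0:29,v1:0,v2:37,v3:9,v4:inf,v5:inf

step 1: dist = v0:inf,v1:0,v2:inf,v3:9,v4:inf,v5:inf
step 2: dist = v0:29,v1:0,v2:inf,v3:9,v4:inf,v5:inf
step 3: dist = v0:29,v1:0,v2:37,v3:9,v4:inf,v5:inf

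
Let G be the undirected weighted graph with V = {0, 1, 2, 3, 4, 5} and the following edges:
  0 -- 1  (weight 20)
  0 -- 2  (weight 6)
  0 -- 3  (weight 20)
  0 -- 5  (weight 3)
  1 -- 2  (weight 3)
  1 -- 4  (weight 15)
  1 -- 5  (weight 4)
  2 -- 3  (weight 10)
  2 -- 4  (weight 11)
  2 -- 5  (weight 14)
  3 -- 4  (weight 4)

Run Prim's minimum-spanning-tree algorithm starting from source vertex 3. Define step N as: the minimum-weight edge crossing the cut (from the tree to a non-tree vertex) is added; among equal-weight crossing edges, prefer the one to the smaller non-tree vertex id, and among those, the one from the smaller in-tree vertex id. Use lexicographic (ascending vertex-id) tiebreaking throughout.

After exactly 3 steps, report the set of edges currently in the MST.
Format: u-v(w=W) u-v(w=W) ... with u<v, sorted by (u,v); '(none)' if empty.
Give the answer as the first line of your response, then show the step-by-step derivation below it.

1-2(w=3) 2-3(w=10) 3-4(w=4)

step 1: add edge 3-4 (w=4); MST = {3-4(w=4)}
step 2: add edge 2-3 (w=10); MST = {2-3(w=10) 3-4(w=4)}
step 3: add edge 1-2 (w=3); MST = {1-2(w=3) 2-3(w=10) 3-4(w=4)}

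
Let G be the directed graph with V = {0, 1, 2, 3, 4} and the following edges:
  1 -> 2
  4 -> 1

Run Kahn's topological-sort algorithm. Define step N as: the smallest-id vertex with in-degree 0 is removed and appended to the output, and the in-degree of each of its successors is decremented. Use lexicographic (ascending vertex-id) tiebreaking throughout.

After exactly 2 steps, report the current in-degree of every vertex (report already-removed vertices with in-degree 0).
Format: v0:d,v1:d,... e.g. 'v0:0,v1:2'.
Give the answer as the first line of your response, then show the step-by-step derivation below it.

v0:0,v1:1,v2:1,v3:0,v4:0

step 1: output 0; order=[0]; indeg=(0,1,1,0,0)
step 2: output 3; order=[0,3]; indeg=(0,1,1,0,0)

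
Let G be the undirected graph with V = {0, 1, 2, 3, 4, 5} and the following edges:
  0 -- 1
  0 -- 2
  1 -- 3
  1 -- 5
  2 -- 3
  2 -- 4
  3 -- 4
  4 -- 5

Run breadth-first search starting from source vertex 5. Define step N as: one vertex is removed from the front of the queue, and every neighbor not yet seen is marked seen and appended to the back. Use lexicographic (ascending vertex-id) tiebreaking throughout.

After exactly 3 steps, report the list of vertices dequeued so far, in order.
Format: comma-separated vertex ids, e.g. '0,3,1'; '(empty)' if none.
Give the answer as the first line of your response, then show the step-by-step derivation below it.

5,1,4

step 1: dequeue 5; queue=[1,4]; order=5
step 2: dequeue 1; queue=[4,0,3]; order=5,1
step 3: dequeue 4; queue=[0,3,2]; order=5,1,4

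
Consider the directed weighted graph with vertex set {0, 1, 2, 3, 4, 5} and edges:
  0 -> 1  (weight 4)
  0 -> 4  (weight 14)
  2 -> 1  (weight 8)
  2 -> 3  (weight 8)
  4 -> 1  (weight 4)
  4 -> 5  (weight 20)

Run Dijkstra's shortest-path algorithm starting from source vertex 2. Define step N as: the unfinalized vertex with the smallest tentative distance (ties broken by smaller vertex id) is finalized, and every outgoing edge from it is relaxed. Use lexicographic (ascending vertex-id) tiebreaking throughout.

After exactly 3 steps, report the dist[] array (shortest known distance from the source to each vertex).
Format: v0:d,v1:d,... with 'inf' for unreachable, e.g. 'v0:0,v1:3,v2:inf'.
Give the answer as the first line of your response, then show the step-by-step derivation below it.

v0:inf,v1:8,v2:0,v3:8,v4:inf,v5:inf

step 1: dist = v0:inf,v1:8,v2:0,v3:8,v4:inf,v5:inf
step 2: dist = v0:inf,v1:8,v2:0,v3:8,v4:inf,v5:inf
step 3: dist = v0:inf,v1:8,v2:0,v3:8,v4:inf,v5:inf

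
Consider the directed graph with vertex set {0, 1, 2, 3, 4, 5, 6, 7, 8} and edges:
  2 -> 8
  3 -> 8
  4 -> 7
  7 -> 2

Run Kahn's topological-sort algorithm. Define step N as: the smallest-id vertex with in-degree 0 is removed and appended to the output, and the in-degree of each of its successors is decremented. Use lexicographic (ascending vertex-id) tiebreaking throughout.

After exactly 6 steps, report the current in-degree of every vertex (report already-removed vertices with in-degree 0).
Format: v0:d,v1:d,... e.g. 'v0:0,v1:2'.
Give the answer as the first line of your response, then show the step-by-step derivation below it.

v0:0,v1:0,v2:1,v3:0,v4:0,v5:0,v6:0,v7:0,v8:1

step 1: output 0; order=[0]; indeg=(0,0,1,0,0,0,0,1,2)
step 2: output 1; order=[0,1]; indeg=(0,0,1,0,0,0,0,1,2)
step 3: output 3; order=[0,1,3]; indeg=(0,0,1,0,0,0,0,1,1)
step 4: output 4; order=[0,1,3,4]; indeg=(0,0,1,0,0,0,0,0,1)
step 5: output 5; order=[0,1,3,4,5]; indeg=(0,0,1,0,0,0,0,0,1)
step 6: output 6; order=[0,1,3,4,5,6]; indeg=(0,0,1,0,0,0,0,0,1)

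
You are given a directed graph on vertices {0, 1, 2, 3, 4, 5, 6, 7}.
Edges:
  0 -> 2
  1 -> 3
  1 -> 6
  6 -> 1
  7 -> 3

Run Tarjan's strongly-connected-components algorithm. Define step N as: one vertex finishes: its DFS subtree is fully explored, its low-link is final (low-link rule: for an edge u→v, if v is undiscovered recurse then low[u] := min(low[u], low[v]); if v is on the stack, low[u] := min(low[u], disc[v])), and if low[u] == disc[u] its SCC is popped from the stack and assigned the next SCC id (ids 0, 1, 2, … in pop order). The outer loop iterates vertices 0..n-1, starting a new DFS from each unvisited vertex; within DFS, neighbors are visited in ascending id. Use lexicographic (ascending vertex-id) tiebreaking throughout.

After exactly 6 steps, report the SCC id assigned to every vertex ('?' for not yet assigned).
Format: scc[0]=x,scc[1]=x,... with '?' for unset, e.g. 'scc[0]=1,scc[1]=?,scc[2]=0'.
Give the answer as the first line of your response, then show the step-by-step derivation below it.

scc[0]=1,scc[1]=3,scc[2]=0,scc[3]=2,scc[4]=4,scc[5]=?,scc[6]=3,scc[7]=?

step 1: low=(low[0]=0,low[1]=?,low[2]=1,low[3]=?,low[4]=?,low[5]=?,low[6]=?,low[7]=?); scc=(scc[0]=?,scc[1]=?,scc[2]=0,scc[3]=?,scc[4]=?,scc[5]=?,scc[6]=?,scc[7]=?)
step 2: low=(low[0]=0,low[1]=?,low[2]=1,low[3]=?,low[4]=?,low[5]=?,low[6]=?,low[7]=?); scc=(scc[0]=1,scc[1]=?,scc[2]=0,scc[3]=?,scc[4]=?,scc[5]=?,scc[6]=?,scc[7]=?)
step 3: low=(low[0]=0,low[1]=2,low[2]=1,low[3]=3,low[4]=?,low[5]=?,low[6]=?,low[7]=?); scc=(scc[0]=1,scc[1]=?,scc[2]=0,scc[3]=2,scc[4]=?,scc[5]=?,scc[6]=?,scc[7]=?)
step 4: low=(low[0]=0,low[1]=2,low[2]=1,low[3]=3,low[4]=?,low[5]=?,low[6]=2,low[7]=?); scc=(scc[0]=1,scc[1]=?,scc[2]=0,scc[3]=2,scc[4]=?,scc[5]=?,scc[6]=?,scc[7]=?)
step 5: low=(low[0]=0,low[1]=2,low[2]=1,low[3]=3,low[4]=?,low[5]=?,low[6]=2,low[7]=?); scc=(scc[0]=1,scc[1]=3,scc[2]=0,scc[3]=2,scc[4]=?,scc[5]=?,scc[6]=3,scc[7]=?)
step 6: low=(low[0]=0,low[1]=2,low[2]=1,low[3]=3,low[4]=5,low[5]=?,low[6]=2,low[7]=?); scc=(scc[0]=1,scc[1]=3,scc[2]=0,scc[3]=2,scc[4]=4,scc[5]=?,scc[6]=3,scc[7]=?)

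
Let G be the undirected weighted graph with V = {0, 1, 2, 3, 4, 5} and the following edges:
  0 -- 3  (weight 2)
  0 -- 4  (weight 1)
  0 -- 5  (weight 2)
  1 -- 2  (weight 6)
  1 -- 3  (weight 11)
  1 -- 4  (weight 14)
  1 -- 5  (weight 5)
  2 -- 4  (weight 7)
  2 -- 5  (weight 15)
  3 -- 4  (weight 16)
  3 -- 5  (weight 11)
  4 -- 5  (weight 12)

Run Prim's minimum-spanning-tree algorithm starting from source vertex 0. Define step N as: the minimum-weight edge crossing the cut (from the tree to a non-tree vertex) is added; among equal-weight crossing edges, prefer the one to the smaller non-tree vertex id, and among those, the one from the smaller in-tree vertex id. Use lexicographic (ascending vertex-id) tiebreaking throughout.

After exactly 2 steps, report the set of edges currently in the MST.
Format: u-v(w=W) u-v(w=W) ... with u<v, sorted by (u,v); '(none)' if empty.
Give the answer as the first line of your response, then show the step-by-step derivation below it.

0-3(w=2) 0-4(w=1)

step 1: add edge 0-4 (w=1); MST = {0-4(w=1)}
step 2: add edge 0-3 (w=2); MST = {0-3(w=2) 0-4(w=1)}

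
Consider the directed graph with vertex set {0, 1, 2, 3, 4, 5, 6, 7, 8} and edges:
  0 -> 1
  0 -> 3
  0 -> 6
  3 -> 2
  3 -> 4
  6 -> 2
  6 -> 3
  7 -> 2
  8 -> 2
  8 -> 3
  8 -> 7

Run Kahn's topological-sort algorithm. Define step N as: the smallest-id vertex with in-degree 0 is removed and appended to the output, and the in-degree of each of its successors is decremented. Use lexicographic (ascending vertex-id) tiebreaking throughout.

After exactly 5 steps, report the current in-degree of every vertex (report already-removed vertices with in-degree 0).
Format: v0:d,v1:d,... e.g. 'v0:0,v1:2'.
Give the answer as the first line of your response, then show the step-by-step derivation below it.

v0:0,v1:0,v2:2,v3:0,v4:1,v5:0,v6:0,v7:0,v8:0

step 1: output 0; order=[0]; indeg=(0,0,4,2,1,0,0,1,0)
step 2: output 1; order=[0,1]; indeg=(0,0,4,2,1,0,0,1,0)
step 3: output 5; order=[0,1,5]; indeg=(0,0,4,2,1,0,0,1,0)
step 4: output 6; order=[0,1,5,6]; indeg=(0,0,3,1,1,0,0,1,0)
step 5: output 8; order=[0,1,5,6,8]; indeg=(0,0,2,0,1,0,0,0,0)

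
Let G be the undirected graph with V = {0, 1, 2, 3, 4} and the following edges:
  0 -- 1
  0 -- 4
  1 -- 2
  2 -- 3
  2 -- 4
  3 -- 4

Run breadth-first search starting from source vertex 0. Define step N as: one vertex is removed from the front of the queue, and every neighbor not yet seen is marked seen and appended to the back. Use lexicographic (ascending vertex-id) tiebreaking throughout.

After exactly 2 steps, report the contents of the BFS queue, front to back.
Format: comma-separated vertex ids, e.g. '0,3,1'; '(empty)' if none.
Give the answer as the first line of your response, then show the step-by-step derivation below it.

4,2

step 1: dequeue 0; queue=[1,4]; order=0
step 2: dequeue 1; queue=[4,2]; order=0,1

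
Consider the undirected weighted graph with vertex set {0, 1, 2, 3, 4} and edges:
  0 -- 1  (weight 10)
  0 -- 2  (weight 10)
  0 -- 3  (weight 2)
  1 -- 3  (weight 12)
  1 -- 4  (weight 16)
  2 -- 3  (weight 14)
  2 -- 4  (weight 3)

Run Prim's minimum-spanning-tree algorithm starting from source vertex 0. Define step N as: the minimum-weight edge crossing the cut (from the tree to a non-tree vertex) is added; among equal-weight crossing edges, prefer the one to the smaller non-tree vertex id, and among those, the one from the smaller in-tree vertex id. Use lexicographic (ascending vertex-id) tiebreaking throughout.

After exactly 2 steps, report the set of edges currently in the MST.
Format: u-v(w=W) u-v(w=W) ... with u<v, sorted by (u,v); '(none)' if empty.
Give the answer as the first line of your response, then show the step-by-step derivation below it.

0-1(w=10) 0-3(w=2)

step 1: add edge 0-3 (w=2); MST = {0-3(w=2)}
step 2: add edge 0-1 (w=10); MST = {0-1(w=10) 0-3(w=2)}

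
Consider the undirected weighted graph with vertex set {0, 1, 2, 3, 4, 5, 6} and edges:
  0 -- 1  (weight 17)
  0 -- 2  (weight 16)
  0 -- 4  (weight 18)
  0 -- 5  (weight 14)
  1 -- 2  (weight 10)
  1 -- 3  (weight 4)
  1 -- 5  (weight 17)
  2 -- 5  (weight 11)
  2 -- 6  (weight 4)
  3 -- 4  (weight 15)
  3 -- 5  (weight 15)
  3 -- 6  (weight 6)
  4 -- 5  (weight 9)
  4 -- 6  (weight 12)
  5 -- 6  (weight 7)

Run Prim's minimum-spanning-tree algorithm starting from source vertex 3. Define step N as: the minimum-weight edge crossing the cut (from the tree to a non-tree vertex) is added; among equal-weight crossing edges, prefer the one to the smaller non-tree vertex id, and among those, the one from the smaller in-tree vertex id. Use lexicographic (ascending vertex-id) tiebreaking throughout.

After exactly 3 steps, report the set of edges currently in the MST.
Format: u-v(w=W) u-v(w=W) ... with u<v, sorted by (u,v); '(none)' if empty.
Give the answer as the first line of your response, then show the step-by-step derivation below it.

1-3(w=4) 2-6(w=4) 3-6(w=6)

step 1: add edge 1-3 (w=4); MST = {1-3(w=4)}
step 2: add edge 3-6 (w=6); MST = {1-3(w=4) 3-6(w=6)}
step 3: add edge 2-6 (w=4); MST = {1-3(w=4) 2-6(w=4) 3-6(w=6)}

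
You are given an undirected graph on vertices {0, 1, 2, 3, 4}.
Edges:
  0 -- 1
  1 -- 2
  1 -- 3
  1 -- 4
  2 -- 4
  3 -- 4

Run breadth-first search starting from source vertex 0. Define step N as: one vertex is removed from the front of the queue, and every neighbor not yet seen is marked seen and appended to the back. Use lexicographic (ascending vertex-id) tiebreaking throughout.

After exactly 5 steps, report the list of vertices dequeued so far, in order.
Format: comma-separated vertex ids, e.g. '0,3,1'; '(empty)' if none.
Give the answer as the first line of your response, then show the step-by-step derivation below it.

0,1,2,3,4

step 1: dequeue 0; queue=[1]; order=0
step 2: dequeue 1; queue=[2,3,4]; order=0,1
step 3: dequeue 2; queue=[3,4]; order=0,1,2
step 4: dequeue 3; queue=[4]; order=0,1,2,3
step 5: dequeue 4; queue=[(empty)]; order=0,1,2,3,4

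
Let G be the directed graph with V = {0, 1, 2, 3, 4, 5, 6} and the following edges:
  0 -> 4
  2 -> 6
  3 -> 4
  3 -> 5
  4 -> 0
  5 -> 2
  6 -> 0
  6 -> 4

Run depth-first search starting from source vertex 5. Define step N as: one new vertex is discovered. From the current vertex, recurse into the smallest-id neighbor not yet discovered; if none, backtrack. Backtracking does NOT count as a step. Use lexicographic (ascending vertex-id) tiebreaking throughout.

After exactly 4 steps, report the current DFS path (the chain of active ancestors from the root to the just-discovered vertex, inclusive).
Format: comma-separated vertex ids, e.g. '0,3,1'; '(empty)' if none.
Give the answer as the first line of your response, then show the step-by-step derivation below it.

5,2,6,0

step 1: discover 5; path=5; order=5
step 2: discover 2; path=5>2; order=5,2
step 3: discover 6; path=5>2>6; order=5,2,6
step 4: discover 0; path=5>2>6>0; order=5,2,6,0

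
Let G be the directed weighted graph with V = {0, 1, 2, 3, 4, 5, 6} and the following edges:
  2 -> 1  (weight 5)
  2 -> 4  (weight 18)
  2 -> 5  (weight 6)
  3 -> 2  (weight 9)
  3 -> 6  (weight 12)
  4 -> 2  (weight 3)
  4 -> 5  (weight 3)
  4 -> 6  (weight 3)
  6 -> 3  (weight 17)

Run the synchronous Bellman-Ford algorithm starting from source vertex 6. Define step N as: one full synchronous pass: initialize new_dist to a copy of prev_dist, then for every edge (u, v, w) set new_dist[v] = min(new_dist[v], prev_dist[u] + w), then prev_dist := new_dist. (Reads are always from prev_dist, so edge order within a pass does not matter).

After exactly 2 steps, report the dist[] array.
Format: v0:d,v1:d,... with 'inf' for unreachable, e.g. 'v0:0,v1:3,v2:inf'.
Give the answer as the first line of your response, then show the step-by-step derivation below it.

v0:inf,v1:inf,v2:26,v3:17,v4:inf,v5:inf,v6:0

step 1: dist = v0:inf,v1:inf,v2:inf,v3:17,v4:inf,v5:inf,v6:0
step 2: dist = v0:inf,v1:inf,v2:26,v3:17,v4:inf,v5:inf,v6:0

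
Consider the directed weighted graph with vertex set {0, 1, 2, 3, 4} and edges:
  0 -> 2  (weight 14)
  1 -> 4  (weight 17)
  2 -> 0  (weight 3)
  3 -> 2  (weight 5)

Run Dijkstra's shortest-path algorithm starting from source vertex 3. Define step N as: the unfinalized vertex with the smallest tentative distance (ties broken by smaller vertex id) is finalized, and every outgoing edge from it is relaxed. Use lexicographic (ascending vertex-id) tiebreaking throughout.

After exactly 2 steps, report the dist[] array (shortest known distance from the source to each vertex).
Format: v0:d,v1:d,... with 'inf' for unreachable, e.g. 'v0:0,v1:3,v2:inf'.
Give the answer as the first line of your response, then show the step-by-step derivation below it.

v0:8,v1:inf,v2:5,v3:0,v4:inf

step 1: dist = v0:inf,v1:inf,v2:5,v3:0,v4:inf
step 2: dist = v0:8,v1:inf,v2:5,v3:0,v4:inf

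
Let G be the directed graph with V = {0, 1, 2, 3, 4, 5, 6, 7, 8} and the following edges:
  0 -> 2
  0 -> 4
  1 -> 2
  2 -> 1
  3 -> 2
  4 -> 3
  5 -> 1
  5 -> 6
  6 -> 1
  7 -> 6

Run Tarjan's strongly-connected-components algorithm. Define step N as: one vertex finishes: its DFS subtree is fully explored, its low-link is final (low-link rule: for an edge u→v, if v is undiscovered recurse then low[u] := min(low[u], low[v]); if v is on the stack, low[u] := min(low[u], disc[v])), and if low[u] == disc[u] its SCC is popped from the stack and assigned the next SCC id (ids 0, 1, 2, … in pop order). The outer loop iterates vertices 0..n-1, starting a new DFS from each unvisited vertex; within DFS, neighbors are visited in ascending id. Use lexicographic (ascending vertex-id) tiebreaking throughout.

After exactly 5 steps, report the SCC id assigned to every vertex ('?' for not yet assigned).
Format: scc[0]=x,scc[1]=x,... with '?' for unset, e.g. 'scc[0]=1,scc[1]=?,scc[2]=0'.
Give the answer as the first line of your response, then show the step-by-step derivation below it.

scc[0]=3,scc[1]=0,scc[2]=0,scc[3]=1,scc[4]=2,scc[5]=?,scc[6]=?,scc[7]=?,scc[8]=?

step 1: low=(low[0]=0,low[1]=1,low[2]=1,low[3]=?,low[4]=?,low[5]=?,low[6]=?,low[7]=?,low[8]=?); scc=(scc[0]=?,scc[1]=?,scc[2]=?,scc[3]=?,scc[4]=?,scc[5]=?,scc[6]=?,scc[7]=?,scc[8]=?)
step 2: low=(low[0]=0,low[1]=1,low[2]=1,low[3]=?,low[4]=?,low[5]=?,low[6]=?,low[7]=?,low[8]=?); scc=(scc[0]=?,scc[1]=0,scc[2]=0,scc[3]=?,scc[4]=?,scc[5]=?,scc[6]=?,scc[7]=?,scc[8]=?)
step 3: low=(low[0]=0,low[1]=1,low[2]=1,low[3]=4,low[4]=3,low[5]=?,low[6]=?,low[7]=?,low[8]=?); scc=(scc[0]=?,scc[1]=0,scc[2]=0,scc[3]=1,scc[4]=?,scc[5]=?,scc[6]=?,scc[7]=?,scc[8]=?)
step 4: low=(low[0]=0,low[1]=1,low[2]=1,low[3]=4,low[4]=3,low[5]=?,low[6]=?,low[7]=?,low[8]=?); scc=(scc[0]=?,scc[1]=0,scc[2]=0,scc[3]=1,scc[4]=2,scc[5]=?,scc[6]=?,scc[7]=?,scc[8]=?)
step 5: low=(low[0]=0,low[1]=1,low[2]=1,low[3]=4,low[4]=3,low[5]=?,low[6]=?,low[7]=?,low[8]=?); scc=(scc[0]=3,scc[1]=0,scc[2]=0,scc[3]=1,scc[4]=2,scc[5]=?,scc[6]=?,scc[7]=?,scc[8]=?)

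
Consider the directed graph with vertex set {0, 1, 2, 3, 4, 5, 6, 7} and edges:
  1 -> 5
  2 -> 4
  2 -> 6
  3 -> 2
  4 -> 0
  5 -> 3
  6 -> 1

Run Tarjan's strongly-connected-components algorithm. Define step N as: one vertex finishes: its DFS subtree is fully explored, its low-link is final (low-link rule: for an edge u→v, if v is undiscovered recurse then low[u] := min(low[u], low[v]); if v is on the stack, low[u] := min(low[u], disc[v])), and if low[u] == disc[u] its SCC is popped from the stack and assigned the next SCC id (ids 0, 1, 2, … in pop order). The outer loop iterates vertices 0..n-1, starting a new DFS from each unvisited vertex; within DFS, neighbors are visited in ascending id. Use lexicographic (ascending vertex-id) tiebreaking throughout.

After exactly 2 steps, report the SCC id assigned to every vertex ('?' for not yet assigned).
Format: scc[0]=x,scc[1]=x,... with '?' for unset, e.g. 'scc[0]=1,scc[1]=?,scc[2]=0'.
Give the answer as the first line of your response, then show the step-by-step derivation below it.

scc[0]=0,scc[1]=?,scc[2]=?,scc[3]=?,scc[4]=1,scc[5]=?,scc[6]=?,scc[7]=?

step 1: low=(low[0]=0,low[1]=?,low[2]=?,low[3]=?,low[4]=?,low[5]=?,low[6]=?,low[7]=?); scc=(scc[0]=0,scc[1]=?,scc[2]=?,scc[3]=?,scc[4]=?,scc[5]=?,scc[6]=?,scc[7]=?)
step 2: low=(low[0]=0,low[1]=1,low[2]=4,low[3]=3,low[4]=5,low[5]=2,low[6]=?,low[7]=?); scc=(scc[0]=0,scc[1]=?,scc[2]=?,scc[3]=?,scc[4]=1,scc[5]=?,scc[6]=?,scc[7]=?)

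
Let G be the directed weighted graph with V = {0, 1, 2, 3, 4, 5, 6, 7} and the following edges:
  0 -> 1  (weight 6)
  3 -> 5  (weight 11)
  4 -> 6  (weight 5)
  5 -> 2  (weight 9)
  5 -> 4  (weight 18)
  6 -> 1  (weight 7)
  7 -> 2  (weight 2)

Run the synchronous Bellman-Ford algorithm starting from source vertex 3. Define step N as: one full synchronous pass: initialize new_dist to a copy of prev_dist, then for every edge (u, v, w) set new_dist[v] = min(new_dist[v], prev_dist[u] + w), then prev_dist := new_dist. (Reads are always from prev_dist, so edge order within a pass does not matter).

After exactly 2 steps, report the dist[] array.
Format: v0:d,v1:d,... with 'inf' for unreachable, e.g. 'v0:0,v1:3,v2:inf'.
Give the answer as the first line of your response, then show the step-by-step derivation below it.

v0:inf,v1:inf,v2:20,v3:0,v4:29,v5:11,v6:inf,v7:inf

step 1: dist = v0:inf,v1:inf,v2:inf,v3:0,v4:inf,v5:11,v6:inf,v7:inf
step 2: dist = v0:inf,v1:inf,v2:20,v3:0,v4:29,v5:11,v6:inf,v7:inf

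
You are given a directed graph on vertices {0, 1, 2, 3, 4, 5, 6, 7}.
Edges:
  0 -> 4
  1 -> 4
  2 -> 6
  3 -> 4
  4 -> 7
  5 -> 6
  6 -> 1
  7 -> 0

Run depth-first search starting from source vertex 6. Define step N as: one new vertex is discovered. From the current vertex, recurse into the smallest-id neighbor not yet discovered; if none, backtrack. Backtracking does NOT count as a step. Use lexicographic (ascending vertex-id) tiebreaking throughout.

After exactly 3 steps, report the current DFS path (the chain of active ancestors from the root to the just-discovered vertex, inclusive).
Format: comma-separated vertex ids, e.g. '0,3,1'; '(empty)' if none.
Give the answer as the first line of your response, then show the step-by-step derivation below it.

6,1,4

step 1: discover 6; path=6; order=6
step 2: discover 1; path=6>1; order=6,1
step 3: discover 4; path=6>1>4; order=6,1,4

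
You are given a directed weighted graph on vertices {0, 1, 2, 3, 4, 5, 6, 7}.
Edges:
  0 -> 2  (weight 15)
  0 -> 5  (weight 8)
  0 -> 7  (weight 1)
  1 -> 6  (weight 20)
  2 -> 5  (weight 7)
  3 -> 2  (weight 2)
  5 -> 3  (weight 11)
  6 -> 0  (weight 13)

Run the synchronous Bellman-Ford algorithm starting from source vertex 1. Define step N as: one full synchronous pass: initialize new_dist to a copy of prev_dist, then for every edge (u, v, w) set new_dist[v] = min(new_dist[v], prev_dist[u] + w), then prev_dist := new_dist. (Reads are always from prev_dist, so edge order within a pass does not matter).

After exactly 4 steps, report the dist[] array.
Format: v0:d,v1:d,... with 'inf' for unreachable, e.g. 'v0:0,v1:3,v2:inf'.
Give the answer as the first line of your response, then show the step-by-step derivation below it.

v0:33,v1:0,v2:48,v3:52,v4:inf,v5:41,v6:20,v7:34

step 1: dist = v0:inf,v1:0,v2:inf,v3:inf,v4:inf,v5:inf,v6:20,v7:inf
step 2: dist = v0:33,v1:0,v2:inf,v3:inf,v4:inf,v5:inf,v6:20,v7:inf
step 3: dist = v0:33,v1:0,v2:48,v3:inf,v4:inf,v5:41,v6:20,v7:34
step 4: dist = v0:33,v1:0,v2:48,v3:52,v4:inf,v5:41,v6:20,v7:34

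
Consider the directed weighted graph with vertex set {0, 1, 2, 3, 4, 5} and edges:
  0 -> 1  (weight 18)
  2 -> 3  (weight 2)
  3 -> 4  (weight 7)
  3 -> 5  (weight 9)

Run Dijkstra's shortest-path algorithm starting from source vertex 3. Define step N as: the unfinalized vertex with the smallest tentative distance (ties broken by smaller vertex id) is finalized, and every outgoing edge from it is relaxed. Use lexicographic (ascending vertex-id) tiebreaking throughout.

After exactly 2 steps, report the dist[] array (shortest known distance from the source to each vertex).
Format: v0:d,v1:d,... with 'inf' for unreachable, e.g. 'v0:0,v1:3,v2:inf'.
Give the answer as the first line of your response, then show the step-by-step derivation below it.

v0:inf,v1:inf,v2:inf,v3:0,v4:7,v5:9

step 1: dist = v0:inf,v1:inf,v2:inf,v3:0,v4:7,v5:9
step 2: dist = v0:inf,v1:inf,v2:inf,v3:0,v4:7,v5:9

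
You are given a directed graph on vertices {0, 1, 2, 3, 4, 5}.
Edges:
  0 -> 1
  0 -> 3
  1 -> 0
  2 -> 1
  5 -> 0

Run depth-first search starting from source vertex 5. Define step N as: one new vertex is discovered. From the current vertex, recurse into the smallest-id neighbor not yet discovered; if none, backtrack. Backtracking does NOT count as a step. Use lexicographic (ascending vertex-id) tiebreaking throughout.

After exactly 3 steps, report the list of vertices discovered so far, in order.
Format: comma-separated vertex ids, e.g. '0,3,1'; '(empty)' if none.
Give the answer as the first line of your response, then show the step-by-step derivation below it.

5,0,1

step 1: discover 5; path=5; order=5
step 2: discover 0; path=5>0; order=5,0
step 3: discover 1; path=5>0>1; order=5,0,1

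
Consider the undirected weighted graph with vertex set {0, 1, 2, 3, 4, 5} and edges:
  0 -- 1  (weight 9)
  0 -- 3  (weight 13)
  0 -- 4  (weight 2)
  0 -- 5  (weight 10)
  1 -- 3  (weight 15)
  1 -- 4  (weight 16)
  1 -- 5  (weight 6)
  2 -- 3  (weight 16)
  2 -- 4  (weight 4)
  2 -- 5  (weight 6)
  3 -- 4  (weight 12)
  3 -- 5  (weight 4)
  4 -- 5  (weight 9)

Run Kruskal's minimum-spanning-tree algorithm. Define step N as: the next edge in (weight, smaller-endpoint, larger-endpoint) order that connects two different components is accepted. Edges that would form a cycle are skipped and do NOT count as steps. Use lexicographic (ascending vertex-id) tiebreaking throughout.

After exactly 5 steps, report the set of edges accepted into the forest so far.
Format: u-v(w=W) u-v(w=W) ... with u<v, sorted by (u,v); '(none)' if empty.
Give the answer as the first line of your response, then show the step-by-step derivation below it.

0-4(w=2) 1-5(w=6) 2-4(w=4) 2-5(w=6) 3-5(w=4)

step 1: add edge 0-4 (w=2); MST = {0-4(w=2)}
step 2: add edge 2-4 (w=4); MST = {0-4(w=2) 2-4(w=4)}
step 3: add edge 3-5 (w=4); MST = {0-4(w=2) 2-4(w=4) 3-5(w=4)}
step 4: add edge 1-5 (w=6); MST = {0-4(w=2) 1-5(w=6) 2-4(w=4) 3-5(w=4)}
step 5: add edge 2-5 (w=6); MST = {0-4(w=2) 1-5(w=6) 2-4(w=4) 2-5(w=6) 3-5(w=4)}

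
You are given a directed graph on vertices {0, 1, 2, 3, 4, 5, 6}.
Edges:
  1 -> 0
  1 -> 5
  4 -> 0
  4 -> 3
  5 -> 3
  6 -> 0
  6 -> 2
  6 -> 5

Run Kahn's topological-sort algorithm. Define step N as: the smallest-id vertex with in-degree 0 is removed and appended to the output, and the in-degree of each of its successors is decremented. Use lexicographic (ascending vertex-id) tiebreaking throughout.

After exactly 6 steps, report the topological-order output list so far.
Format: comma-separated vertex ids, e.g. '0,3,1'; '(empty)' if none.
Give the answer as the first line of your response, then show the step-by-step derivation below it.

1,4,6,0,2,5

step 1: output 1; order=[1]; indeg=(2,0,1,2,0,1,0)
step 2: output 4; order=[1,4]; indeg=(1,0,1,1,0,1,0)
step 3: output 6; order=[1,4,6]; indeg=(0,0,0,1,0,0,0)
step 4: output 0; order=[1,4,6,0]; indeg=(0,0,0,1,0,0,0)
step 5: output 2; order=[1,4,6,0,2]; indeg=(0,0,0,1,0,0,0)
step 6: output 5; order=[1,4,6,0,2,5]; indeg=(0,0,0,0,0,0,0)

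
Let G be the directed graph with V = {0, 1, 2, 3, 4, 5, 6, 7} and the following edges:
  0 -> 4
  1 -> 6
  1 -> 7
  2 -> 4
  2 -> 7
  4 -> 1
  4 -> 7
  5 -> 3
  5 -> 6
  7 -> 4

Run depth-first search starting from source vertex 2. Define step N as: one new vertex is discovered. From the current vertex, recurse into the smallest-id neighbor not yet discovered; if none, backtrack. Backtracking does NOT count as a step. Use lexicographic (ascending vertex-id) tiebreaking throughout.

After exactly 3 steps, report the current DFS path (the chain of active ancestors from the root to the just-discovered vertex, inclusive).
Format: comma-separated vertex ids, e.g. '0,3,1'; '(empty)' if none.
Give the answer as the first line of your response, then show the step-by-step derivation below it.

2,4,1

step 1: discover 2; path=2; order=2
step 2: discover 4; path=2>4; order=2,4
step 3: discover 1; path=2>4>1; order=2,4,1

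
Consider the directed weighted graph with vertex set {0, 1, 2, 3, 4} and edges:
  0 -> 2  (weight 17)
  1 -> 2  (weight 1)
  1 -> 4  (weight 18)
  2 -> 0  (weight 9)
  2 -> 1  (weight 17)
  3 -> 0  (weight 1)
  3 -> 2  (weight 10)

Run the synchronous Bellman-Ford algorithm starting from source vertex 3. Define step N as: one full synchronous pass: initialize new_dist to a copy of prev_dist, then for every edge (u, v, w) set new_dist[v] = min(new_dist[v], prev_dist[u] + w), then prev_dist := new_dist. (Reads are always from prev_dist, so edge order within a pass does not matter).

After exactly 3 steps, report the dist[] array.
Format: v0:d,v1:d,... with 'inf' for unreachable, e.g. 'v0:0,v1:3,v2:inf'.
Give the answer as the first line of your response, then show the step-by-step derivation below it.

v0:1,v1:27,v2:10,v3:0,v4:45

step 1: dist = v0:1,v1:inf,v2:10,v3:0,v4:inf
step 2: dist = v0:1,v1:27,v2:10,v3:0,v4:inf
step 3: dist = v0:1,v1:27,v2:10,v3:0,v4:45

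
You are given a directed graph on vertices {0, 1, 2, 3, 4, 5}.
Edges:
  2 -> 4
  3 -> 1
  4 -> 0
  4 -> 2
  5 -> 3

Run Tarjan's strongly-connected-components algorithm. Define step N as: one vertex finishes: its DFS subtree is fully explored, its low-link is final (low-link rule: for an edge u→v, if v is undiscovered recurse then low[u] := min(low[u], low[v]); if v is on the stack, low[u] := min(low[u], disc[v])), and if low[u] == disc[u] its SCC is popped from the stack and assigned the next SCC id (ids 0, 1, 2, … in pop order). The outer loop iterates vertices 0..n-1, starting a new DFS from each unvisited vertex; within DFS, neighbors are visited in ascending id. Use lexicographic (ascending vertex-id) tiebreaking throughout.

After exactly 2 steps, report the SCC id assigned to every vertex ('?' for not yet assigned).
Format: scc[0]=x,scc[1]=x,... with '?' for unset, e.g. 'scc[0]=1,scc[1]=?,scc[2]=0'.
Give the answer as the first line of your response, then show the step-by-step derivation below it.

scc[0]=0,scc[1]=1,scc[2]=?,scc[3]=?,scc[4]=?,scc[5]=?

step 1: low=(low[0]=0,low[1]=?,low[2]=?,low[3]=?,low[4]=?,low[5]=?); scc=(scc[0]=0,scc[1]=?,scc[2]=?,scc[3]=?,scc[4]=?,scc[5]=?)
step 2: low=(low[0]=0,low[1]=1,low[2]=?,low[3]=?,low[4]=?,low[5]=?); scc=(scc[0]=0,scc[1]=1,scc[2]=?,scc[3]=?,scc[4]=?,scc[5]=?)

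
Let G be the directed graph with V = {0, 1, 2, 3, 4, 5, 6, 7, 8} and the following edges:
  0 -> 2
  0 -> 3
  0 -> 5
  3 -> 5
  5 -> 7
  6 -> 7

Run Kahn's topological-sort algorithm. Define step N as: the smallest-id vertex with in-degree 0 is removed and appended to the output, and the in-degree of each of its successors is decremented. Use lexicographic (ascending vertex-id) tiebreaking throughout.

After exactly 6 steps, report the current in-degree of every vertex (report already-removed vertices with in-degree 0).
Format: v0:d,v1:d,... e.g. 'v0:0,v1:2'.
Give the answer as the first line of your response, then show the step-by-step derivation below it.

v0:0,v1:0,v2:0,v3:0,v4:0,v5:0,v6:0,v7:1,v8:0

step 1: output 0; order=[0]; indeg=(0,0,0,0,0,1,0,2,0)
step 2: output 1; order=[0,1]; indeg=(0,0,0,0,0,1,0,2,0)
step 3: output 2; order=[0,1,2]; indeg=(0,0,0,0,0,1,0,2,0)
step 4: output 3; order=[0,1,2,3]; indeg=(0,0,0,0,0,0,0,2,0)
step 5: output 4; order=[0,1,2,3,4]; indeg=(0,0,0,0,0,0,0,2,0)
step 6: output 5; order=[0,1,2,3,4,5]; indeg=(0,0,0,0,0,0,0,1,0)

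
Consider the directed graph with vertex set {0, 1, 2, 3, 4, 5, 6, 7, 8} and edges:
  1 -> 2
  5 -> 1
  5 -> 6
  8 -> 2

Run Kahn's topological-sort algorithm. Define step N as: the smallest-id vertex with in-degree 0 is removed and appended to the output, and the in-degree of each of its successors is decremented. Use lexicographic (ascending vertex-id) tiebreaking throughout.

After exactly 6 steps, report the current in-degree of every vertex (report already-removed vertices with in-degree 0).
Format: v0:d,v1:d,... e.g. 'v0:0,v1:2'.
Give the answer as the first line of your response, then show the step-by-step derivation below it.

v0:0,v1:0,v2:1,v3:0,v4:0,v5:0,v6:0,v7:0,v8:0

step 1: output 0; order=[0]; indeg=(0,1,2,0,0,0,1,0,0)
step 2: output 3; order=[0,3]; indeg=(0,1,2,0,0,0,1,0,0)
step 3: output 4; order=[0,3,4]; indeg=(0,1,2,0,0,0,1,0,0)
step 4: output 5; order=[0,3,4,5]; indeg=(0,0,2,0,0,0,0,0,0)
step 5: output 1; order=[0,3,4,5,1]; indeg=(0,0,1,0,0,0,0,0,0)
step 6: output 6; order=[0,3,4,5,1,6]; indeg=(0,0,1,0,0,0,0,0,0)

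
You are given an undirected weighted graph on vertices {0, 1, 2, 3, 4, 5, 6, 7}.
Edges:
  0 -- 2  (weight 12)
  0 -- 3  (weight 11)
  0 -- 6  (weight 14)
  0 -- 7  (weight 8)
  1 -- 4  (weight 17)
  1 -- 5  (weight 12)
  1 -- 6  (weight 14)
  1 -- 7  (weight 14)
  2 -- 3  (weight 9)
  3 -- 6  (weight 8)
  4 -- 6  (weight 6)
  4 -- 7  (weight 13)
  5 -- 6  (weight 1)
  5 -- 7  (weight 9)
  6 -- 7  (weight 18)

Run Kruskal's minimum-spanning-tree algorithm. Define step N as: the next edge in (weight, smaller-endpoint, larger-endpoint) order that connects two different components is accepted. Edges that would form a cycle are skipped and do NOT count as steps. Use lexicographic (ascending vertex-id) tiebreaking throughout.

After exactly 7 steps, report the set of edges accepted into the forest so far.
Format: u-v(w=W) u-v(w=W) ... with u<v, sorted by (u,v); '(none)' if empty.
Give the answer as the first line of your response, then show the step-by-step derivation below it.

0-7(w=8) 1-5(w=12) 2-3(w=9) 3-6(w=8) 4-6(w=6) 5-6(w=1) 5-7(w=9)

step 1: add edge 5-6 (w=1); MST = {5-6(w=1)}
step 2: add edge 4-6 (w=6); MST = {4-6(w=6) 5-6(w=1)}
step 3: add edge 0-7 (w=8); MST = {0-7(w=8) 4-6(w=6) 5-6(w=1)}
step 4: add edge 3-6 (w=8); MST = {0-7(w=8) 3-6(w=8) 4-6(w=6) 5-6(w=1)}
step 5: add edge 2-3 (w=9); MST = {0-7(w=8) 2-3(w=9) 3-6(w=8) 4-6(w=6) 5-6(w=1)}
step 6: add edge 5-7 (w=9); MST = {0-7(w=8) 2-3(w=9) 3-6(w=8) 4-6(w=6) 5-6(w=1) 5-7(w=9)}
step 7: add edge 1-5 (w=12); MST = {0-7(w=8) 1-5(w=12) 2-3(w=9) 3-6(w=8) 4-6(w=6) 5-6(w=1) 5-7(w=9)}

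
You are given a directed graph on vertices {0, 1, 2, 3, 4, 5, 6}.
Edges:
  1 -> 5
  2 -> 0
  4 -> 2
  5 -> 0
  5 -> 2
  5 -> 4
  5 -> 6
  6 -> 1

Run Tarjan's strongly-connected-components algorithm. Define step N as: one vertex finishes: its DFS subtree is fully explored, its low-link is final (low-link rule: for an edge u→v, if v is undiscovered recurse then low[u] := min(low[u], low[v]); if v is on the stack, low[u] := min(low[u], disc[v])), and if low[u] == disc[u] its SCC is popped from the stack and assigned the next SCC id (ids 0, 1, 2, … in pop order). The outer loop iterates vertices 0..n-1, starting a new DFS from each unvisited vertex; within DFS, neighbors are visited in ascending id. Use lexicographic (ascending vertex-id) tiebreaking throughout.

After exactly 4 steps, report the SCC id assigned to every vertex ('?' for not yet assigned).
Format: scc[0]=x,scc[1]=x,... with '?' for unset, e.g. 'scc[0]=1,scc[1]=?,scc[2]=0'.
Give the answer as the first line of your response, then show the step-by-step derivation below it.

scc[0]=0,scc[1]=?,scc[2]=1,scc[3]=?,scc[4]=2,scc[5]=?,scc[6]=?

step 1: low=(low[0]=0,low[1]=?,low[2]=?,low[3]=?,low[4]=?,low[5]=?,low[6]=?); scc=(scc[0]=0,scc[1]=?,scc[2]=?,scc[3]=?,scc[4]=?,scc[5]=?,scc[6]=?)
step 2: low=(low[0]=0,low[1]=1,low[2]=3,low[3]=?,low[4]=?,low[5]=2,low[6]=?); scc=(scc[0]=0,scc[1]=?,scc[2]=1,scc[3]=?,scc[4]=?,scc[5]=?,scc[6]=?)
step 3: low=(low[0]=0,low[1]=1,low[2]=3,low[3]=?,low[4]=4,low[5]=2,low[6]=?); scc=(scc[0]=0,scc[1]=?,scc[2]=1,scc[3]=?,scc[4]=2,scc[5]=?,scc[6]=?)
step 4: low=(low[0]=0,low[1]=1,low[2]=3,low[3]=?,low[4]=4,low[5]=2,low[6]=1); scc=(scc[0]=0,scc[1]=?,scc[2]=1,scc[3]=?,scc[4]=2,scc[5]=?,scc[6]=?)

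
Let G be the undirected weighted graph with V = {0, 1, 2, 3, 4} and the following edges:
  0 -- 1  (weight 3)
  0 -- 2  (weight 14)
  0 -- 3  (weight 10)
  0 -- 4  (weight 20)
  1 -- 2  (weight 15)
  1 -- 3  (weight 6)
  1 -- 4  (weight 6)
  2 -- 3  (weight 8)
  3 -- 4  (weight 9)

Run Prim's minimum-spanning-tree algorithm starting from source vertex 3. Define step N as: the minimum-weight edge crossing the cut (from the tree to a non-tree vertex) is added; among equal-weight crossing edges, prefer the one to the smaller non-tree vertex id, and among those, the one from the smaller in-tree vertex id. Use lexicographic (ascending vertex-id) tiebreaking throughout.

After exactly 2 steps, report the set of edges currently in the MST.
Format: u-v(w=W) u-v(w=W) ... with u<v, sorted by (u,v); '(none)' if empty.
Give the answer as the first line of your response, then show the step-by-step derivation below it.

0-1(w=3) 1-3(w=6)

step 1: add edge 1-3 (w=6); MST = {1-3(w=6)}
step 2: add edge 0-1 (w=3); MST = {0-1(w=3) 1-3(w=6)}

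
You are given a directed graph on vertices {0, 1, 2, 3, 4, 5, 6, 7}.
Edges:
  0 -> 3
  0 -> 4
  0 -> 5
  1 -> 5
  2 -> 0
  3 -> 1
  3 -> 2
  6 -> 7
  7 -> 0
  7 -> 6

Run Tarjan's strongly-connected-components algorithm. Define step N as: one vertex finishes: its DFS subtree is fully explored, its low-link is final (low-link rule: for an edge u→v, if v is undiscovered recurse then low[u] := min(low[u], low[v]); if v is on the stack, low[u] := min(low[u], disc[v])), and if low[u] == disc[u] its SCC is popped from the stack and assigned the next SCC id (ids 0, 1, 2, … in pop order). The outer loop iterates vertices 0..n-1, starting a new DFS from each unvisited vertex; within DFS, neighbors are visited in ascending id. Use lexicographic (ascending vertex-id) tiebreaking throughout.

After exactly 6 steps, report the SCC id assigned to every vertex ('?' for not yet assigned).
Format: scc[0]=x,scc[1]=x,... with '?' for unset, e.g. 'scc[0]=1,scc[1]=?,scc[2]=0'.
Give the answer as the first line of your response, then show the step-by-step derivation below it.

scc[0]=3,scc[1]=1,scc[2]=3,scc[3]=3,scc[4]=2,scc[5]=0,scc[6]=?,scc[7]=?

step 1: low=(low[0]=0,low[1]=2,low[2]=?,low[3]=1,low[4]=?,low[5]=3,low[6]=?,low[7]=?); scc=(scc[0]=?,scc[1]=?,scc[2]=?,scc[3]=?,scc[4]=?,scc[5]=0,scc[6]=?,scc[7]=?)
step 2: low=(low[0]=0,low[1]=2,low[2]=?,low[3]=1,low[4]=?,low[5]=3,low[6]=?,low[7]=?); scc=(scc[0]=?,scc[1]=1,scc[2]=?,scc[3]=?,scc[4]=?,scc[5]=0,scc[6]=?,scc[7]=?)
step 3: low=(low[0]=0,low[1]=2,low[2]=0,low[3]=1,low[4]=?,low[5]=3,low[6]=?,low[7]=?); scc=(scc[0]=?,scc[1]=1,scc[2]=?,scc[3]=?,scc[4]=?,scc[5]=0,scc[6]=?,scc[7]=?)
step 4: low=(low[0]=0,low[1]=2,low[2]=0,low[3]=0,low[4]=?,low[5]=3,low[6]=?,low[7]=?); scc=(scc[0]=?,scc[1]=1,scc[2]=?,scc[3]=?,scc[4]=?,scc[5]=0,scc[6]=?,scc[7]=?)
step 5: low=(low[0]=0,low[1]=2,low[2]=0,low[3]=0,low[4]=5,low[5]=3,low[6]=?,low[7]=?); scc=(scc[0]=?,scc[1]=1,scc[2]=?,scc[3]=?,scc[4]=2,scc[5]=0,scc[6]=?,scc[7]=?)
step 6: low=(low[0]=0,low[1]=2,low[2]=0,low[3]=0,low[4]=5,low[5]=3,low[6]=?,low[7]=?); scc=(scc[0]=3,scc[1]=1,scc[2]=3,scc[3]=3,scc[4]=2,scc[5]=0,scc[6]=?,scc[7]=?)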